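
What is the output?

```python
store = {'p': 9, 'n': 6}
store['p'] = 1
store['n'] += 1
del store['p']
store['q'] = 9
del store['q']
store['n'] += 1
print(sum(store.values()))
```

8

store['p'] = 1 → {'p': 1, 'n': 6}
store['n'] = 6+1 = 7 → {'p': 1, 'n': 7}
del 'p' → {'n': 7}
store['q'] = 9 → {'n': 7, 'q': 9}
del 'q' → {'n': 7}
store['n'] = 7+1 = 8 → {'n': 8}
sum of values = 8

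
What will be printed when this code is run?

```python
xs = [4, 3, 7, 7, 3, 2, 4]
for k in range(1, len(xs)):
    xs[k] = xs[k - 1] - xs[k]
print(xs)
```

[4, 1, -6, -13, -16, -18, -22]

k=1: xs[1] = 4-3 = 1 → [4, 1, 7, 7, 3, 2, 4]
k=2: xs[2] = 1-7 = -6 → [4, 1, -6, 7, 3, 2, 4]
k=3: xs[3] = (-6)-7 = -13 → [4, 1, -6, -13, 3, 2, 4]
k=4: xs[4] = (-13)-3 = -16 → [4, 1, -6, -13, -16, 2, 4]
k=5: xs[5] = (-16)-2 = -18 → [4, 1, -6, -13, -16, -18, 4]
k=6: xs[6] = (-18)-4 = -22 → [4, 1, -6, -13, -16, -18, -22]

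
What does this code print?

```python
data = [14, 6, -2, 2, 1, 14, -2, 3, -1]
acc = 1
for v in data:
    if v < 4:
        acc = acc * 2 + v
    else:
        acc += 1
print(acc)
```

v=14: not <4, acc = 1+1 = 2
v=6: not <4, acc = 2+1 = 3
v=-2: <4, acc = 3*2+(-2) = 4
v=2: <4, acc = 4*2+2 = 10
v=1: <4, acc = 10*2+1 = 21
v=14: not <4, acc = 21+1 = 22
v=-2: <4, acc = 22*2+(-2) = 42
v=3: <4, acc = 42*2+3 = 87
v=-1: <4, acc = 87*2+(-1) = 173

173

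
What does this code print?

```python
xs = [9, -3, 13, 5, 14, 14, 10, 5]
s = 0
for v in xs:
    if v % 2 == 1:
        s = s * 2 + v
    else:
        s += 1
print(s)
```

193

v=9: odd, s = 0*2+9 = 9
v=-3: odd, s = 9*2+(-3) = 15
v=13: odd, s = 15*2+13 = 43
v=5: odd, s = 43*2+5 = 91
v=14: not odd, s = 91+1 = 92
v=14: not odd, s = 92+1 = 93
v=10: not odd, s = 93+1 = 94
v=5: odd, s = 94*2+5 = 193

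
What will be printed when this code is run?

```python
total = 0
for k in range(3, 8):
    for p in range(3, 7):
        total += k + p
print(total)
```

k=3,p=3: total = 0+6 = 6
k=3,p=4: total = 6+7 = 13
k=3,p=5: total = 13+8 = 21
k=3,p=6: total = 21+9 = 30
k=4,p=3: total = 30+7 = 37
k=4,p=4: total = 37+8 = 45
k=4,p=5: total = 45+9 = 54
k=4,p=6: total = 54+10 = 64
k=5,p=3: total = 64+8 = 72
k=5,p=4: total = 72+9 = 81
k=5,p=5: total = 81+10 = 91
k=5,p=6: total = 91+11 = 102
k=6,p=3: total = 102+9 = 111
k=6,p=4: total = 111+10 = 121
k=6,p=5: total = 121+11 = 132
k=6,p=6: total = 132+12 = 144
k=7,p=3: total = 144+10 = 154
k=7,p=4: total = 154+11 = 165
k=7,p=5: total = 165+12 = 177
k=7,p=6: total = 177+13 = 190

190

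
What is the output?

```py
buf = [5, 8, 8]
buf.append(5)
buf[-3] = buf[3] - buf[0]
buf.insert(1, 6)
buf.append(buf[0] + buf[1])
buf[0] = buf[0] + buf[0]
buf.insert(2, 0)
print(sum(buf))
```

append 5 → [5, 8, 8, 5]
buf[-3] = buf[3]-buf[0] = 5-5 = 0 → [5, 0, 8, 5]
insert 6 at 1 → [5, 6, 0, 8, 5]
append buf[0]+buf[1] = 5+6 = 11 → [5, 6, 0, 8, 5, 11]
buf[0] = buf[0]+buf[0] = 5+5 = 10 → [10, 6, 0, 8, 5, 11]
insert 0 at 2 → [10, 6, 0, 0, 8, 5, 11]
sum = 40

40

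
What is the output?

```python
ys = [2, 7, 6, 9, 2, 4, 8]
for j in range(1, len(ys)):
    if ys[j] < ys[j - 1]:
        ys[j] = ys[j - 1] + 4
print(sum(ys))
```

104

j=1: 7>=2, unchanged → [2, 7, 6, 9, 2, 4, 8]
j=2: 6<7, ys[2] = 7+4 = 11 → [2, 7, 11, 9, 2, 4, 8]
j=3: 9<11, ys[3] = 11+4 = 15 → [2, 7, 11, 15, 2, 4, 8]
j=4: 2<15, ys[4] = 15+4 = 19 → [2, 7, 11, 15, 19, 4, 8]
j=5: 4<19, ys[5] = 19+4 = 23 → [2, 7, 11, 15, 19, 23, 8]
j=6: 8<23, ys[6] = 23+4 = 27 → [2, 7, 11, 15, 19, 23, 27]
sum = 104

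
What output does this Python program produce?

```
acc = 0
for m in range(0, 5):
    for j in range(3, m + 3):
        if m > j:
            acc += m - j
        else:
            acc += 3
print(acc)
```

28

m=1,j=3: not 1>3, acc = 0+3 = 3
m=2,j=3: not 2>3, acc = 3+3 = 6
m=2,j=4: not 2>4, acc = 6+3 = 9
m=3,j=3: not 3>3, acc = 9+3 = 12
m=3,j=4: not 3>4, acc = 12+3 = 15
m=3,j=5: not 3>5, acc = 15+3 = 18
m=4,j=3: 4>3, acc = 18+1 = 19
m=4,j=4: not 4>4, acc = 19+3 = 22
m=4,j=5: not 4>5, acc = 22+3 = 25
m=4,j=6: not 4>6, acc = 25+3 = 28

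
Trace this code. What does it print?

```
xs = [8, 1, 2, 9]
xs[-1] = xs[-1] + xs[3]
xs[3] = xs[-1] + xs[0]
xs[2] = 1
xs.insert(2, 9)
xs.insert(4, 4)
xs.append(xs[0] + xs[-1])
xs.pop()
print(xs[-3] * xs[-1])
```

xs[-1] = xs[-1]+xs[3] = 9+9 = 18 → [8, 1, 2, 18]
xs[3] = xs[-1]+xs[0] = 18+8 = 26 → [8, 1, 2, 26]
xs[2] = 1 → [8, 1, 1, 26]
insert 9 at 2 → [8, 1, 9, 1, 26]
insert 4 at 4 → [8, 1, 9, 1, 4, 26]
append xs[0]+xs[-1] = 8+26 = 34 → [8, 1, 9, 1, 4, 26, 34]
pop() removes 34 → [8, 1, 9, 1, 4, 26]
xs[-3]*xs[-1] = 1*26 = 26

26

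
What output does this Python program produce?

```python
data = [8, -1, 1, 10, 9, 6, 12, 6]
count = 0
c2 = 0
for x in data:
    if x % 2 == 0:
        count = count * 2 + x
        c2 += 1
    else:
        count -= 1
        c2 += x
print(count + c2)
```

x=8: even, count = 0*2+8 = 8; c2=1
x=-1: not even, count = 8-1 = 7; c2=0
x=1: not even, count = 7-1 = 6; c2=1
x=10: even, count = 6*2+10 = 22; c2=2
x=9: not even, count = 22-1 = 21; c2=11
x=6: even, count = 21*2+6 = 48; c2=12
x=12: even, count = 48*2+12 = 108; c2=13
x=6: even, count = 108*2+6 = 222; c2=14
count+c2 = 222+14 = 236

236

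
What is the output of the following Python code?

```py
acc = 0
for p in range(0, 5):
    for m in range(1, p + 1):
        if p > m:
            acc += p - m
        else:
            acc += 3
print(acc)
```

p=1,m=1: not 1>1, acc = 0+3 = 3
p=2,m=1: 2>1, acc = 3+1 = 4
p=2,m=2: not 2>2, acc = 4+3 = 7
p=3,m=1: 3>1, acc = 7+2 = 9
p=3,m=2: 3>2, acc = 9+1 = 10
p=3,m=3: not 3>3, acc = 10+3 = 13
p=4,m=1: 4>1, acc = 13+3 = 16
p=4,m=2: 4>2, acc = 16+2 = 18
p=4,m=3: 4>3, acc = 18+1 = 19
p=4,m=4: not 4>4, acc = 19+3 = 22

22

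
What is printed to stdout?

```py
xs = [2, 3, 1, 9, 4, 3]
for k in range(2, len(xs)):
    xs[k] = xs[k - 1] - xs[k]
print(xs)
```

k=2: xs[2] = 3-1 = 2 → [2, 3, 2, 9, 4, 3]
k=3: xs[3] = 2-9 = -7 → [2, 3, 2, -7, 4, 3]
k=4: xs[4] = (-7)-4 = -11 → [2, 3, 2, -7, -11, 3]
k=5: xs[5] = (-11)-3 = -14 → [2, 3, 2, -7, -11, -14]

[2, 3, 2, -7, -11, -14]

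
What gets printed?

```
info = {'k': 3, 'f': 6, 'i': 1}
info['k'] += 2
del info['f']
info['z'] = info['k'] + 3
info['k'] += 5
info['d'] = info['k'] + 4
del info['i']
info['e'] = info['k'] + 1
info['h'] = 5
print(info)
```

{'k': 10, 'z': 8, 'd': 14, 'e': 11, 'h': 5}

info['k'] = 3+2 = 5 → {'k': 5, 'f': 6, 'i': 1}
del 'f' → {'k': 5, 'i': 1}
info['z'] = info['k']+3 = 8 → {'k': 5, 'i': 1, 'z': 8}
info['k'] = 5+5 = 10 → {'k': 10, 'i': 1, 'z': 8}
info['d'] = info['k']+4 = 14 → {'k': 10, 'i': 1, 'z': 8, 'd': 14}
del 'i' → {'k': 10, 'z': 8, 'd': 14}
info['e'] = info['k']+1 = 11 → {'k': 10, 'z': 8, 'd': 14, 'e': 11}
info['h'] = 5 → {'k': 10, 'z': 8, 'd': 14, 'e': 11, 'h': 5}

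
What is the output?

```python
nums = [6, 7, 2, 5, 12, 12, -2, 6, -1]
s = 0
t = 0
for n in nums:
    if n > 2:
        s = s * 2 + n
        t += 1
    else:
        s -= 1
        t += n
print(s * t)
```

2015

n=6: >2, s = 0*2+6 = 6; t=1
n=7: >2, s = 6*2+7 = 19; t=2
n=2: not >2, s = 19-1 = 18; t=4
n=5: >2, s = 18*2+5 = 41; t=5
n=12: >2, s = 41*2+12 = 94; t=6
n=12: >2, s = 94*2+12 = 200; t=7
n=-2: not >2, s = 200-1 = 199; t=5
n=6: >2, s = 199*2+6 = 404; t=6
n=-1: not >2, s = 404-1 = 403; t=5
s*t = 403*5 = 2015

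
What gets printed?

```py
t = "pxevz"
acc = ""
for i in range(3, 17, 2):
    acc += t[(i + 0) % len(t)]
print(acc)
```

vpezxvp

i=3: add t[3]='v' → 'v'
i=5: add t[0]='p' → 'vp'
i=7: add t[2]='e' → 'vpe'
i=9: add t[4]='z' → 'vpez'
i=11: add t[1]='x' → 'vpezx'
i=13: add t[3]='v' → 'vpezxv'
i=15: add t[0]='p' → 'vpezxvp'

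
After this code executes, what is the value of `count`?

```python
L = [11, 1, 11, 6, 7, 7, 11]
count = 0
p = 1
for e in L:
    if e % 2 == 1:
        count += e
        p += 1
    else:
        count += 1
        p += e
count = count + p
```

e=11: odd, count = 0+11 = 11; p=2
e=1: odd, count = 11+1 = 12; p=3
e=11: odd, count = 12+11 = 23; p=4
e=6: not odd, count = 23+1 = 24; p=10
e=7: odd, count = 24+7 = 31; p=11
e=7: odd, count = 31+7 = 38; p=12
e=11: odd, count = 38+11 = 49; p=13
count+p = 49+13 = 62

62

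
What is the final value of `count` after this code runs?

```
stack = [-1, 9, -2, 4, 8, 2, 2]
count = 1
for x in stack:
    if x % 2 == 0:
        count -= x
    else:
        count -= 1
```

-15

x=-1: not even, count = 1-1 = 0
x=9: not even, count = 0-1 = -1
x=-2: even, count = (-1)-(-2) = 1
x=4: even, count = 1-4 = -3
x=8: even, count = (-3)-8 = -11
x=2: even, count = (-11)-2 = -13
x=2: even, count = (-13)-2 = -15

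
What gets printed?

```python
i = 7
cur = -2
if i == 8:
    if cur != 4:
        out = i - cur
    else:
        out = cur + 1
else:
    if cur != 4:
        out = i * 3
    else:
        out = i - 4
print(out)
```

21

i=7, cur=-2
i == 8 is False; cur != 4 is True
→ out = i * 3 = 21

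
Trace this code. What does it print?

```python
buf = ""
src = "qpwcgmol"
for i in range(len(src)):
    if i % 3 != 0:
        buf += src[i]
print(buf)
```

i=0: skip
i=1: add 'p' → 'p'
i=2: add 'w' → 'pw'
i=3: skip
i=4: add 'g' → 'pwg'
i=5: add 'm' → 'pwgm'
i=6: skip
i=7: add 'l' → 'pwgml'

pwgml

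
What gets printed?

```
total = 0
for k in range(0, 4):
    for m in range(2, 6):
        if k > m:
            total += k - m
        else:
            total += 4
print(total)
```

k=0,m=2: not 0>2, total = 0+4 = 4
k=0,m=3: not 0>3, total = 4+4 = 8
k=0,m=4: not 0>4, total = 8+4 = 12
k=0,m=5: not 0>5, total = 12+4 = 16
k=1,m=2: not 1>2, total = 16+4 = 20
k=1,m=3: not 1>3, total = 20+4 = 24
k=1,m=4: not 1>4, total = 24+4 = 28
k=1,m=5: not 1>5, total = 28+4 = 32
k=2,m=2: not 2>2, total = 32+4 = 36
k=2,m=3: not 2>3, total = 36+4 = 40
k=2,m=4: not 2>4, total = 40+4 = 44
k=2,m=5: not 2>5, total = 44+4 = 48
k=3,m=2: 3>2, total = 48+1 = 49
k=3,m=3: not 3>3, total = 49+4 = 53
k=3,m=4: not 3>4, total = 53+4 = 57
k=3,m=5: not 3>5, total = 57+4 = 61

61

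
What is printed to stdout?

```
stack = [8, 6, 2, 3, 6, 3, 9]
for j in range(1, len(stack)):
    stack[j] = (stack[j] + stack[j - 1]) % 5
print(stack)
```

j=1: stack[1] = (6+8)%5 = 4 → [8, 4, 2, 3, 6, 3, 9]
j=2: stack[2] = (2+4)%5 = 1 → [8, 4, 1, 3, 6, 3, 9]
j=3: stack[3] = (3+1)%5 = 4 → [8, 4, 1, 4, 6, 3, 9]
j=4: stack[4] = (6+4)%5 = 0 → [8, 4, 1, 4, 0, 3, 9]
j=5: stack[5] = (3+0)%5 = 3 → [8, 4, 1, 4, 0, 3, 9]
j=6: stack[6] = (9+3)%5 = 2 → [8, 4, 1, 4, 0, 3, 2]

[8, 4, 1, 4, 0, 3, 2]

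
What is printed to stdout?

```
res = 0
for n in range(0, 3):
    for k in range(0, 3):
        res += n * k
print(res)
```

9

n=0,k=0: res = 0+0 = 0
n=0,k=1: res = 0+0 = 0
n=0,k=2: res = 0+0 = 0
n=1,k=0: res = 0+0 = 0
n=1,k=1: res = 0+1 = 1
n=1,k=2: res = 1+2 = 3
n=2,k=0: res = 3+0 = 3
n=2,k=1: res = 3+2 = 5
n=2,k=2: res = 5+4 = 9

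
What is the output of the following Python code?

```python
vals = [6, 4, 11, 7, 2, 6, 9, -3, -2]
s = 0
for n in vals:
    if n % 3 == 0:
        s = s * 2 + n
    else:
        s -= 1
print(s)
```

n=6: %3==0, s = 0*2+6 = 6
n=4: not %3==0, s = 6-1 = 5
n=11: not %3==0, s = 5-1 = 4
n=7: not %3==0, s = 4-1 = 3
n=2: not %3==0, s = 3-1 = 2
n=6: %3==0, s = 2*2+6 = 10
n=9: %3==0, s = 10*2+9 = 29
n=-3: %3==0, s = 29*2+(-3) = 55
n=-2: not %3==0, s = 55-1 = 54

54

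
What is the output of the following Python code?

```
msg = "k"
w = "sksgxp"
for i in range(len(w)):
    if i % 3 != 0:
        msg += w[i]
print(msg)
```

kksxp

i=0: skip
i=1: add 'k' → 'kk'
i=2: add 's' → 'kks'
i=3: skip
i=4: add 'x' → 'kksx'
i=5: add 'p' → 'kksxp'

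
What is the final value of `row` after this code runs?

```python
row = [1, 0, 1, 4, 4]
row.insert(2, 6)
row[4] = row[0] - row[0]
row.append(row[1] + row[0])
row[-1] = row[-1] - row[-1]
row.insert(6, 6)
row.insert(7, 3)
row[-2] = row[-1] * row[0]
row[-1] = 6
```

insert 6 at 2 → [1, 0, 6, 1, 4, 4]
row[4] = row[0]-row[0] = 1-1 = 0 → [1, 0, 6, 1, 0, 4]
append row[1]+row[0] = 0+1 = 1 → [1, 0, 6, 1, 0, 4, 1]
row[-1] = row[-1]-row[-1] = 1-1 = 0 → [1, 0, 6, 1, 0, 4, 0]
insert 6 at 6 → [1, 0, 6, 1, 0, 4, 6, 0]
insert 3 at 7 → [1, 0, 6, 1, 0, 4, 6, 3, 0]
row[-2] = row[-1]*row[0] = 0*1 = 0 → [1, 0, 6, 1, 0, 4, 6, 0, 0]
row[-1] = 6 → [1, 0, 6, 1, 0, 4, 6, 0, 6]

[1, 0, 6, 1, 0, 4, 6, 0, 6]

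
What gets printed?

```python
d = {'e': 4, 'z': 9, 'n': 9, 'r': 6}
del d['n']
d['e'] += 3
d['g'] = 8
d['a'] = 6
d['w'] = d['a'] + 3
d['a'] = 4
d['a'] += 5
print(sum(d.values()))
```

48

del 'n' → {'e': 4, 'z': 9, 'r': 6}
d['e'] = 4+3 = 7 → {'e': 7, 'z': 9, 'r': 6}
d['g'] = 8 → {'e': 7, 'z': 9, 'r': 6, 'g': 8}
d['a'] = 6 → {'e': 7, 'z': 9, 'r': 6, 'g': 8, 'a': 6}
d['w'] = d['a']+3 = 9 → {'e': 7, 'z': 9, 'r': 6, 'g': 8, 'a': 6, 'w': 9}
d['a'] = 4 → {'e': 7, 'z': 9, 'r': 6, 'g': 8, 'a': 4, 'w': 9}
d['a'] = 4+5 = 9 → {'e': 7, 'z': 9, 'r': 6, 'g': 8, 'a': 9, 'w': 9}
sum of values = 48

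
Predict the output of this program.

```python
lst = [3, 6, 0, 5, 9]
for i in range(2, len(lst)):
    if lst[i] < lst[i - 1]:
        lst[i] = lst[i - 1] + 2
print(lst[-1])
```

12

i=2: 0<6, lst[2] = 6+2 = 8 → [3, 6, 8, 5, 9]
i=3: 5<8, lst[3] = 8+2 = 10 → [3, 6, 8, 10, 9]
i=4: 9<10, lst[4] = 10+2 = 12 → [3, 6, 8, 10, 12]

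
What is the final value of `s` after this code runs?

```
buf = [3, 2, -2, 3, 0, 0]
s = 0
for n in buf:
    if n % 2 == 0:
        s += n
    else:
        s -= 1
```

-2

n=3: not even, s = 0-1 = -1
n=2: even, s = (-1)+2 = 1
n=-2: even, s = 1+(-2) = -1
n=3: not even, s = (-1)-1 = -2
n=0: even, s = (-2)+0 = -2
n=0: even, s = (-2)+0 = -2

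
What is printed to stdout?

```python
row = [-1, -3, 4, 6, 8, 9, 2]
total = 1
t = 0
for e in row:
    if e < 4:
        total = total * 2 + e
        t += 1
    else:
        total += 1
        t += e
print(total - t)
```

e=-1: <4, total = 1*2+(-1) = 1; t=1
e=-3: <4, total = 1*2+(-3) = -1; t=2
e=4: not <4, total = (-1)+1 = 0; t=6
e=6: not <4, total = 0+1 = 1; t=12
e=8: not <4, total = 1+1 = 2; t=20
e=9: not <4, total = 2+1 = 3; t=29
e=2: <4, total = 3*2+2 = 8; t=30
total-t = 8-30 = -22

-22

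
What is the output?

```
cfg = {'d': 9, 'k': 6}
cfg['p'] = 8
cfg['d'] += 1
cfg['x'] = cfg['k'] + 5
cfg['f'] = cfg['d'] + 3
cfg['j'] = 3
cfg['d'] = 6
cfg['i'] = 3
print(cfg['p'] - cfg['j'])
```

5

cfg['p'] = 8 → {'d': 9, 'k': 6, 'p': 8}
cfg['d'] = 9+1 = 10 → {'d': 10, 'k': 6, 'p': 8}
cfg['x'] = cfg['k']+5 = 11 → {'d': 10, 'k': 6, 'p': 8, 'x': 11}
cfg['f'] = cfg['d']+3 = 13 → {'d': 10, 'k': 6, 'p': 8, 'x': 11, 'f': 13}
cfg['j'] = 3 → {'d': 10, 'k': 6, 'p': 8, 'x': 11, 'f': 13, 'j': 3}
cfg['d'] = 6 → {'d': 6, 'k': 6, 'p': 8, 'x': 11, 'f': 13, 'j': 3}
cfg['i'] = 3 → {'d': 6, 'k': 6, 'p': 8, 'x': 11, 'f': 13, 'j': 3, 'i': 3}
cfg['p']-cfg['j'] = 8-3 = 5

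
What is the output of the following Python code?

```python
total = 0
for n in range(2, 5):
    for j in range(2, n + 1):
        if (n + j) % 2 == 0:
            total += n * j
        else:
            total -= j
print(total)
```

n=2,j=2: even sum, total = 0+4 = 4
n=3,j=2: odd sum, total = 4-2 = 2
n=3,j=3: even sum, total = 2+9 = 11
n=4,j=2: even sum, total = 11+8 = 19
n=4,j=3: odd sum, total = 19-3 = 16
n=4,j=4: even sum, total = 16+16 = 32

32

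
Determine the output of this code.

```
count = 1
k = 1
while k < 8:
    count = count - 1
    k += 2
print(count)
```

k=1: count = 1-1 = 0
k=3: count = 0-1 = -1
k=5: count = (-1)-1 = -2
k=7: count = (-2)-1 = -3

-3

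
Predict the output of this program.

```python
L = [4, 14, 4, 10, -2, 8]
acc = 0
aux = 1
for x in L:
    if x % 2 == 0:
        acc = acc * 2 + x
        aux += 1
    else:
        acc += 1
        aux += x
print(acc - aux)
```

421

x=4: even, acc = 0*2+4 = 4; aux=2
x=14: even, acc = 4*2+14 = 22; aux=3
x=4: even, acc = 22*2+4 = 48; aux=4
x=10: even, acc = 48*2+10 = 106; aux=5
x=-2: even, acc = 106*2+(-2) = 210; aux=6
x=8: even, acc = 210*2+8 = 428; aux=7
acc-aux = 428-7 = 421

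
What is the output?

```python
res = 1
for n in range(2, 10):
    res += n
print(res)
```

45

n=2: res = 1+2 = 3
n=3: res = 3+3 = 6
n=4: res = 6+4 = 10
n=5: res = 10+5 = 15
n=6: res = 15+6 = 21
n=7: res = 21+7 = 28
n=8: res = 28+8 = 36
n=9: res = 36+9 = 45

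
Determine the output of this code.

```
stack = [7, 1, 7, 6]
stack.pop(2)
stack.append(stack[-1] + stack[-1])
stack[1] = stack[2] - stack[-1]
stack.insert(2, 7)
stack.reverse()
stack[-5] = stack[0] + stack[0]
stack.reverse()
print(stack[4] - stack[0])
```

pop(2) removes 7 → [7, 1, 6]
append stack[-1]+stack[-1] = 6+6 = 12 → [7, 1, 6, 12]
stack[1] = stack[2]-stack[-1] = 6-12 = -6 → [7, -6, 6, 12]
insert 7 at 2 → [7, -6, 7, 6, 12]
reverse → [12, 6, 7, -6, 7]
stack[-5] = stack[0]+stack[0] = 12+12 = 24 → [24, 6, 7, -6, 7]
reverse → [7, -6, 7, 6, 24]
stack[4]-stack[0] = 24-7 = 17

17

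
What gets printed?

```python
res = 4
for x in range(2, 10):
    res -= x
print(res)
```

-40

x=2: res = 4-2 = 2
x=3: res = 2-3 = -1
x=4: res = (-1)-4 = -5
x=5: res = (-5)-5 = -10
x=6: res = (-10)-6 = -16
x=7: res = (-16)-7 = -23
x=8: res = (-23)-8 = -31
x=9: res = (-31)-9 = -40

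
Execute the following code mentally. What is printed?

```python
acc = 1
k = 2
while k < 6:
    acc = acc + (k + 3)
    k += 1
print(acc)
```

27

k=2: acc = 1+5 = 6
k=3: acc = 6+6 = 12
k=4: acc = 12+7 = 19
k=5: acc = 19+8 = 27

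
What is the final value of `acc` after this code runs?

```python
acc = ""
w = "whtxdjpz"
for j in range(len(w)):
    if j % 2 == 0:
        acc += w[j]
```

j=0: add 'w' → 'w'
j=1: skip
j=2: add 't' → 'wt'
j=3: skip
j=4: add 'd' → 'wtd'
j=5: skip
j=6: add 'p' → 'wtdp'
j=7: skip

'wtdp'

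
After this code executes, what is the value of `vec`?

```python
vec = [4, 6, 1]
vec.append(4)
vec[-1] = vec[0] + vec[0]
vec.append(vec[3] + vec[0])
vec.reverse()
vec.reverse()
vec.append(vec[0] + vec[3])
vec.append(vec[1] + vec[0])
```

[4, 6, 1, 8, 12, 12, 10]

append 4 → [4, 6, 1, 4]
vec[-1] = vec[0]+vec[0] = 4+4 = 8 → [4, 6, 1, 8]
append vec[3]+vec[0] = 8+4 = 12 → [4, 6, 1, 8, 12]
reverse → [12, 8, 1, 6, 4]
reverse → [4, 6, 1, 8, 12]
append vec[0]+vec[3] = 4+8 = 12 → [4, 6, 1, 8, 12, 12]
append vec[1]+vec[0] = 6+4 = 10 → [4, 6, 1, 8, 12, 12, 10]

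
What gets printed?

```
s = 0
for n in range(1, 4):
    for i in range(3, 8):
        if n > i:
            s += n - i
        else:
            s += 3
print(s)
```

n=1,i=3: not 1>3, s = 0+3 = 3
n=1,i=4: not 1>4, s = 3+3 = 6
n=1,i=5: not 1>5, s = 6+3 = 9
n=1,i=6: not 1>6, s = 9+3 = 12
n=1,i=7: not 1>7, s = 12+3 = 15
n=2,i=3: not 2>3, s = 15+3 = 18
n=2,i=4: not 2>4, s = 18+3 = 21
n=2,i=5: not 2>5, s = 21+3 = 24
n=2,i=6: not 2>6, s = 24+3 = 27
n=2,i=7: not 2>7, s = 27+3 = 30
n=3,i=3: not 3>3, s = 30+3 = 33
n=3,i=4: not 3>4, s = 33+3 = 36
n=3,i=5: not 3>5, s = 36+3 = 39
n=3,i=6: not 3>6, s = 39+3 = 42
n=3,i=7: not 3>7, s = 42+3 = 45

45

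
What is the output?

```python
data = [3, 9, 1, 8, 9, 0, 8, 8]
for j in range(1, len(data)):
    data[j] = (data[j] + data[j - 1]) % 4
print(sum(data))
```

j=1: data[1] = (9+3)%4 = 0 → [3, 0, 1, 8, 9, 0, 8, 8]
j=2: data[2] = (1+0)%4 = 1 → [3, 0, 1, 8, 9, 0, 8, 8]
j=3: data[3] = (8+1)%4 = 1 → [3, 0, 1, 1, 9, 0, 8, 8]
j=4: data[4] = (9+1)%4 = 2 → [3, 0, 1, 1, 2, 0, 8, 8]
j=5: data[5] = (0+2)%4 = 2 → [3, 0, 1, 1, 2, 2, 8, 8]
j=6: data[6] = (8+2)%4 = 2 → [3, 0, 1, 1, 2, 2, 2, 8]
j=7: data[7] = (8+2)%4 = 2 → [3, 0, 1, 1, 2, 2, 2, 2]
sum = 13

13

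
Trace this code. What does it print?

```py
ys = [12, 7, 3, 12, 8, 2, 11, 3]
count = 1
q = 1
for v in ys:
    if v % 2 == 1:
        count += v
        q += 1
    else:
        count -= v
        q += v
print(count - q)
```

-48

v=12: not odd, count = 1-12 = -11; q=13
v=7: odd, count = (-11)+7 = -4; q=14
v=3: odd, count = (-4)+3 = -1; q=15
v=12: not odd, count = (-1)-12 = -13; q=27
v=8: not odd, count = (-13)-8 = -21; q=35
v=2: not odd, count = (-21)-2 = -23; q=37
v=11: odd, count = (-23)+11 = -12; q=38
v=3: odd, count = (-12)+3 = -9; q=39
count-q = (-9)-39 = -48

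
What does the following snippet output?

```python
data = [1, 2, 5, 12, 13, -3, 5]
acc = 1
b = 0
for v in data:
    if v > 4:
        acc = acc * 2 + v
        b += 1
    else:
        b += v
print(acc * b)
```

v=1: not >4; b=1
v=2: not >4; b=3
v=5: >4, acc = 1*2+5 = 7; b=4
v=12: >4, acc = 7*2+12 = 26; b=5
v=13: >4, acc = 26*2+13 = 65; b=6
v=-3: not >4; b=3
v=5: >4, acc = 65*2+5 = 135; b=4
acc*b = 135*4 = 540

540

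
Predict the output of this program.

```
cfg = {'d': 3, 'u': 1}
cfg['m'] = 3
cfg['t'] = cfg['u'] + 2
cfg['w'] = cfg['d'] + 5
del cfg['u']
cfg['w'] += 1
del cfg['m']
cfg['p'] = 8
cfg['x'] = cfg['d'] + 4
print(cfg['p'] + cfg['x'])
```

15

cfg['m'] = 3 → {'d': 3, 'u': 1, 'm': 3}
cfg['t'] = cfg['u']+2 = 3 → {'d': 3, 'u': 1, 'm': 3, 't': 3}
cfg['w'] = cfg['d']+5 = 8 → {'d': 3, 'u': 1, 'm': 3, 't': 3, 'w': 8}
del 'u' → {'d': 3, 'm': 3, 't': 3, 'w': 8}
cfg['w'] = 8+1 = 9 → {'d': 3, 'm': 3, 't': 3, 'w': 9}
del 'm' → {'d': 3, 't': 3, 'w': 9}
cfg['p'] = 8 → {'d': 3, 't': 3, 'w': 9, 'p': 8}
cfg['x'] = cfg['d']+4 = 7 → {'d': 3, 't': 3, 'w': 9, 'p': 8, 'x': 7}
cfg['p']+cfg['x'] = 8+7 = 15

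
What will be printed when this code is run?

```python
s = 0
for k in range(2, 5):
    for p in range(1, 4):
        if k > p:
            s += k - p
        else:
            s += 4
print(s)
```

22

k=2,p=1: 2>1, s = 0+1 = 1
k=2,p=2: not 2>2, s = 1+4 = 5
k=2,p=3: not 2>3, s = 5+4 = 9
k=3,p=1: 3>1, s = 9+2 = 11
k=3,p=2: 3>2, s = 11+1 = 12
k=3,p=3: not 3>3, s = 12+4 = 16
k=4,p=1: 4>1, s = 16+3 = 19
k=4,p=2: 4>2, s = 19+2 = 21
k=4,p=3: 4>3, s = 21+1 = 22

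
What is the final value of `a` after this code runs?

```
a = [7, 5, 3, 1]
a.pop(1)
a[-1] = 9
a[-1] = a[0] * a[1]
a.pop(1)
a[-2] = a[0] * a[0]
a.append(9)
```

pop(1) removes 5 → [7, 3, 1]
a[-1] = 9 → [7, 3, 9]
a[-1] = a[0]*a[1] = 7*3 = 21 → [7, 3, 21]
pop(1) removes 3 → [7, 21]
a[-2] = a[0]*a[0] = 7*7 = 49 → [49, 21]
append 9 → [49, 21, 9]

[49, 21, 9]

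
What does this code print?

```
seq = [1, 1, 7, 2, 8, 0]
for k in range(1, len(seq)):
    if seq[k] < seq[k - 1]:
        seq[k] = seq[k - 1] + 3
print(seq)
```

k=1: 1>=1, unchanged → [1, 1, 7, 2, 8, 0]
k=2: 7>=1, unchanged → [1, 1, 7, 2, 8, 0]
k=3: 2<7, seq[3] = 7+3 = 10 → [1, 1, 7, 10, 8, 0]
k=4: 8<10, seq[4] = 10+3 = 13 → [1, 1, 7, 10, 13, 0]
k=5: 0<13, seq[5] = 13+3 = 16 → [1, 1, 7, 10, 13, 16]

[1, 1, 7, 10, 13, 16]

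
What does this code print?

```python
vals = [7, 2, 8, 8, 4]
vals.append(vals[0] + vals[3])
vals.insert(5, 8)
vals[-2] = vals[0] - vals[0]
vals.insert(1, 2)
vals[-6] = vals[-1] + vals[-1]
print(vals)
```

[7, 2, 30, 8, 8, 4, 0, 15]

append vals[0]+vals[3] = 7+8 = 15 → [7, 2, 8, 8, 4, 15]
insert 8 at 5 → [7, 2, 8, 8, 4, 8, 15]
vals[-2] = vals[0]-vals[0] = 7-7 = 0 → [7, 2, 8, 8, 4, 0, 15]
insert 2 at 1 → [7, 2, 2, 8, 8, 4, 0, 15]
vals[-6] = vals[-1]+vals[-1] = 15+15 = 30 → [7, 2, 30, 8, 8, 4, 0, 15]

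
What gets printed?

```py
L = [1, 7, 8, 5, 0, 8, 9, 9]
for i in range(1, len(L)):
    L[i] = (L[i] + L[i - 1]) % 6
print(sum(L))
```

25

i=1: L[1] = (7+1)%6 = 2 → [1, 2, 8, 5, 0, 8, 9, 9]
i=2: L[2] = (8+2)%6 = 4 → [1, 2, 4, 5, 0, 8, 9, 9]
i=3: L[3] = (5+4)%6 = 3 → [1, 2, 4, 3, 0, 8, 9, 9]
i=4: L[4] = (0+3)%6 = 3 → [1, 2, 4, 3, 3, 8, 9, 9]
i=5: L[5] = (8+3)%6 = 5 → [1, 2, 4, 3, 3, 5, 9, 9]
i=6: L[6] = (9+5)%6 = 2 → [1, 2, 4, 3, 3, 5, 2, 9]
i=7: L[7] = (9+2)%6 = 5 → [1, 2, 4, 3, 3, 5, 2, 5]
sum = 25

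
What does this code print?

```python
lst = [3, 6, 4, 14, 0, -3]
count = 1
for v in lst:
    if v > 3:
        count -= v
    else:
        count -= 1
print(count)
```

-26

v=3: not >3, count = 1-1 = 0
v=6: >3, count = 0-6 = -6
v=4: >3, count = (-6)-4 = -10
v=14: >3, count = (-10)-14 = -24
v=0: not >3, count = (-24)-1 = -25
v=-3: not >3, count = (-25)-1 = -26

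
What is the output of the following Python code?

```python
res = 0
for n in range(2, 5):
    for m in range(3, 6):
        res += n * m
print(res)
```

108

n=2,m=3: res = 0+6 = 6
n=2,m=4: res = 6+8 = 14
n=2,m=5: res = 14+10 = 24
n=3,m=3: res = 24+9 = 33
n=3,m=4: res = 33+12 = 45
n=3,m=5: res = 45+15 = 60
n=4,m=3: res = 60+12 = 72
n=4,m=4: res = 72+16 = 88
n=4,m=5: res = 88+20 = 108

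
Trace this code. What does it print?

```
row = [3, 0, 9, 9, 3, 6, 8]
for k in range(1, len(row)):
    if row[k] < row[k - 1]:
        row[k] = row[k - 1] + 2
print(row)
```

k=1: 0<3, row[1] = 3+2 = 5 → [3, 5, 9, 9, 3, 6, 8]
k=2: 9>=5, unchanged → [3, 5, 9, 9, 3, 6, 8]
k=3: 9>=9, unchanged → [3, 5, 9, 9, 3, 6, 8]
k=4: 3<9, row[4] = 9+2 = 11 → [3, 5, 9, 9, 11, 6, 8]
k=5: 6<11, row[5] = 11+2 = 13 → [3, 5, 9, 9, 11, 13, 8]
k=6: 8<13, row[6] = 13+2 = 15 → [3, 5, 9, 9, 11, 13, 15]

[3, 5, 9, 9, 11, 13, 15]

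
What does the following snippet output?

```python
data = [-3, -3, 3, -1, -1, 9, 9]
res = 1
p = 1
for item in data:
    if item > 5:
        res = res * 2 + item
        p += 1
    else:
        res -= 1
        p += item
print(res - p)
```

13

item=-3: not >5, res = 1-1 = 0; p=-2
item=-3: not >5, res = 0-1 = -1; p=-5
item=3: not >5, res = (-1)-1 = -2; p=-2
item=-1: not >5, res = (-2)-1 = -3; p=-3
item=-1: not >5, res = (-3)-1 = -4; p=-4
item=9: >5, res = (-4)*2+9 = 1; p=-3
item=9: >5, res = 1*2+9 = 11; p=-2
res-p = 11-(-2) = 13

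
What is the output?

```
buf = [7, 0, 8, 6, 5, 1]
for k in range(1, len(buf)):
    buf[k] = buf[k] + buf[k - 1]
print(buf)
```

[7, 7, 15, 21, 26, 27]

k=1: buf[1] = 0+7 = 7 → [7, 7, 8, 6, 5, 1]
k=2: buf[2] = 8+7 = 15 → [7, 7, 15, 6, 5, 1]
k=3: buf[3] = 6+15 = 21 → [7, 7, 15, 21, 5, 1]
k=4: buf[4] = 5+21 = 26 → [7, 7, 15, 21, 26, 1]
k=5: buf[5] = 1+26 = 27 → [7, 7, 15, 21, 26, 27]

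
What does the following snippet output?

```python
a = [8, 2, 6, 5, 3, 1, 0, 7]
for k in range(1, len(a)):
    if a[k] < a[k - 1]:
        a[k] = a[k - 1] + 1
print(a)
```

k=1: 2<8, a[1] = 8+1 = 9 → [8, 9, 6, 5, 3, 1, 0, 7]
k=2: 6<9, a[2] = 9+1 = 10 → [8, 9, 10, 5, 3, 1, 0, 7]
k=3: 5<10, a[3] = 10+1 = 11 → [8, 9, 10, 11, 3, 1, 0, 7]
k=4: 3<11, a[4] = 11+1 = 12 → [8, 9, 10, 11, 12, 1, 0, 7]
k=5: 1<12, a[5] = 12+1 = 13 → [8, 9, 10, 11, 12, 13, 0, 7]
k=6: 0<13, a[6] = 13+1 = 14 → [8, 9, 10, 11, 12, 13, 14, 7]
k=7: 7<14, a[7] = 14+1 = 15 → [8, 9, 10, 11, 12, 13, 14, 15]

[8, 9, 10, 11, 12, 13, 14, 15]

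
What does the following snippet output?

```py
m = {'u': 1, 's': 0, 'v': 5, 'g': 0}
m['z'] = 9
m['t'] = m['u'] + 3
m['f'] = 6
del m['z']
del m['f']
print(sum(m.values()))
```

m['z'] = 9 → {'u': 1, 's': 0, 'v': 5, 'g': 0, 'z': 9}
m['t'] = m['u']+3 = 4 → {'u': 1, 's': 0, 'v': 5, 'g': 0, 'z': 9, 't': 4}
m['f'] = 6 → {'u': 1, 's': 0, 'v': 5, 'g': 0, 'z': 9, 't': 4, 'f': 6}
del 'z' → {'u': 1, 's': 0, 'v': 5, 'g': 0, 't': 4, 'f': 6}
del 'f' → {'u': 1, 's': 0, 'v': 5, 'g': 0, 't': 4}
sum of values = 10

10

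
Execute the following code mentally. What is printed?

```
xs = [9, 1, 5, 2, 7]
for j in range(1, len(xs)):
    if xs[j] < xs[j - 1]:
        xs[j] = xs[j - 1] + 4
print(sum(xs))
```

j=1: 1<9, xs[1] = 9+4 = 13 → [9, 13, 5, 2, 7]
j=2: 5<13, xs[2] = 13+4 = 17 → [9, 13, 17, 2, 7]
j=3: 2<17, xs[3] = 17+4 = 21 → [9, 13, 17, 21, 7]
j=4: 7<21, xs[4] = 21+4 = 25 → [9, 13, 17, 21, 25]
sum = 85

85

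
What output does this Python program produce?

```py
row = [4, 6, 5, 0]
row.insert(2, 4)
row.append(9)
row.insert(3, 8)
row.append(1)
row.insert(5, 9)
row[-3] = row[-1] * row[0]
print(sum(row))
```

50

insert 4 at 2 → [4, 6, 4, 5, 0]
append 9 → [4, 6, 4, 5, 0, 9]
insert 8 at 3 → [4, 6, 4, 8, 5, 0, 9]
append 1 → [4, 6, 4, 8, 5, 0, 9, 1]
insert 9 at 5 → [4, 6, 4, 8, 5, 9, 0, 9, 1]
row[-3] = row[-1]*row[0] = 1*4 = 4 → [4, 6, 4, 8, 5, 9, 4, 9, 1]
sum = 50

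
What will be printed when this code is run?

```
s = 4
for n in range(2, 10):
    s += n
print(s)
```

48

n=2: s = 4+2 = 6
n=3: s = 6+3 = 9
n=4: s = 9+4 = 13
n=5: s = 13+5 = 18
n=6: s = 18+6 = 24
n=7: s = 24+7 = 31
n=8: s = 31+8 = 39
n=9: s = 39+9 = 48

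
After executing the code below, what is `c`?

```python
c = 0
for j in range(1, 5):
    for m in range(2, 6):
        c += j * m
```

140

j=1,m=2: c = 0+2 = 2
j=1,m=3: c = 2+3 = 5
j=1,m=4: c = 5+4 = 9
j=1,m=5: c = 9+5 = 14
j=2,m=2: c = 14+4 = 18
j=2,m=3: c = 18+6 = 24
j=2,m=4: c = 24+8 = 32
j=2,m=5: c = 32+10 = 42
j=3,m=2: c = 42+6 = 48
j=3,m=3: c = 48+9 = 57
j=3,m=4: c = 57+12 = 69
j=3,m=5: c = 69+15 = 84
j=4,m=2: c = 84+8 = 92
j=4,m=3: c = 92+12 = 104
j=4,m=4: c = 104+16 = 120
j=4,m=5: c = 120+20 = 140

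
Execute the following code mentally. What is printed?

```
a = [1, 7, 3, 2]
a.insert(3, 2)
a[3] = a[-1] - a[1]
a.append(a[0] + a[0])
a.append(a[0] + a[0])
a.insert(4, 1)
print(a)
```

insert 2 at 3 → [1, 7, 3, 2, 2]
a[3] = a[-1]-a[1] = 2-7 = -5 → [1, 7, 3, -5, 2]
append a[0]+a[0] = 1+1 = 2 → [1, 7, 3, -5, 2, 2]
append a[0]+a[0] = 1+1 = 2 → [1, 7, 3, -5, 2, 2, 2]
insert 1 at 4 → [1, 7, 3, -5, 1, 2, 2, 2]

[1, 7, 3, -5, 1, 2, 2, 2]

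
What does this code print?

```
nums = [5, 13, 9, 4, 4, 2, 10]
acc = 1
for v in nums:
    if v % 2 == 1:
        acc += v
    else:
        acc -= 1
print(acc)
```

v=5: odd, acc = 1+5 = 6
v=13: odd, acc = 6+13 = 19
v=9: odd, acc = 19+9 = 28
v=4: not odd, acc = 28-1 = 27
v=4: not odd, acc = 27-1 = 26
v=2: not odd, acc = 26-1 = 25
v=10: not odd, acc = 25-1 = 24

24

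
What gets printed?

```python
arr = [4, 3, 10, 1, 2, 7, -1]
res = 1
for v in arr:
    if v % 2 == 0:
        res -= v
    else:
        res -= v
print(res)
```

-25

v=4: even, res = 1-4 = -3
v=3: not even, res = (-3)-3 = -6
v=10: even, res = (-6)-10 = -16
v=1: not even, res = (-16)-1 = -17
v=2: even, res = (-17)-2 = -19
v=7: not even, res = (-19)-7 = -26
v=-1: not even, res = (-26)-(-1) = -25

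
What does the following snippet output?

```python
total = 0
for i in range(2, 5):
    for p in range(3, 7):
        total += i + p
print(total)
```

90

i=2,p=3: total = 0+5 = 5
i=2,p=4: total = 5+6 = 11
i=2,p=5: total = 11+7 = 18
i=2,p=6: total = 18+8 = 26
i=3,p=3: total = 26+6 = 32
i=3,p=4: total = 32+7 = 39
i=3,p=5: total = 39+8 = 47
i=3,p=6: total = 47+9 = 56
i=4,p=3: total = 56+7 = 63
i=4,p=4: total = 63+8 = 71
i=4,p=5: total = 71+9 = 80
i=4,p=6: total = 80+10 = 90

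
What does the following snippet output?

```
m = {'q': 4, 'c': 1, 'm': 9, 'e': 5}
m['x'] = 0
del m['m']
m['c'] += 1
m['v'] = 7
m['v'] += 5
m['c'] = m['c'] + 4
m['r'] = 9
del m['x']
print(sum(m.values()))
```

36

m['x'] = 0 → {'q': 4, 'c': 1, 'm': 9, 'e': 5, 'x': 0}
del 'm' → {'q': 4, 'c': 1, 'e': 5, 'x': 0}
m['c'] = 1+1 = 2 → {'q': 4, 'c': 2, 'e': 5, 'x': 0}
m['v'] = 7 → {'q': 4, 'c': 2, 'e': 5, 'x': 0, 'v': 7}
m['v'] = 7+5 = 12 → {'q': 4, 'c': 2, 'e': 5, 'x': 0, 'v': 12}
m['c'] = m['c']+4 = 6 → {'q': 4, 'c': 6, 'e': 5, 'x': 0, 'v': 12}
m['r'] = 9 → {'q': 4, 'c': 6, 'e': 5, 'x': 0, 'v': 12, 'r': 9}
del 'x' → {'q': 4, 'c': 6, 'e': 5, 'v': 12, 'r': 9}
sum of values = 36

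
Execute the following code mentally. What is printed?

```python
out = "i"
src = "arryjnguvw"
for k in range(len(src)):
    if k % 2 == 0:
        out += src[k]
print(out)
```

k=0: add 'a' → 'ia'
k=1: skip
k=2: add 'r' → 'iar'
k=3: skip
k=4: add 'j' → 'iarj'
k=5: skip
k=6: add 'g' → 'iarjg'
k=7: skip
k=8: add 'v' → 'iarjgv'
k=9: skip

iarjgv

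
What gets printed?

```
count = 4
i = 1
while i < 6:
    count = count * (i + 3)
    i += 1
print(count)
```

26880

i=1: count = 4*4 = 16
i=2: count = 16*5 = 80
i=3: count = 80*6 = 480
i=4: count = 480*7 = 3360
i=5: count = 3360*8 = 26880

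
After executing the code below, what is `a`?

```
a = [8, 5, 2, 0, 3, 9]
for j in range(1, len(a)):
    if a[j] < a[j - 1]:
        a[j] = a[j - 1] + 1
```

[8, 9, 10, 11, 12, 13]

j=1: 5<8, a[1] = 8+1 = 9 → [8, 9, 2, 0, 3, 9]
j=2: 2<9, a[2] = 9+1 = 10 → [8, 9, 10, 0, 3, 9]
j=3: 0<10, a[3] = 10+1 = 11 → [8, 9, 10, 11, 3, 9]
j=4: 3<11, a[4] = 11+1 = 12 → [8, 9, 10, 11, 12, 9]
j=5: 9<12, a[5] = 12+1 = 13 → [8, 9, 10, 11, 12, 13]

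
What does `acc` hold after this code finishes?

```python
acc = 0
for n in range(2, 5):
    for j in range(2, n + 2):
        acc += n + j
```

n=2,j=2: acc = 0+4 = 4
n=2,j=3: acc = 4+5 = 9
n=3,j=2: acc = 9+5 = 14
n=3,j=3: acc = 14+6 = 20
n=3,j=4: acc = 20+7 = 27
n=4,j=2: acc = 27+6 = 33
n=4,j=3: acc = 33+7 = 40
n=4,j=4: acc = 40+8 = 48
n=4,j=5: acc = 48+9 = 57

57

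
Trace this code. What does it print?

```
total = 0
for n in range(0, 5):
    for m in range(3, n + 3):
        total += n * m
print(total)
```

n=1,m=3: total = 0+3 = 3
n=2,m=3: total = 3+6 = 9
n=2,m=4: total = 9+8 = 17
n=3,m=3: total = 17+9 = 26
n=3,m=4: total = 26+12 = 38
n=3,m=5: total = 38+15 = 53
n=4,m=3: total = 53+12 = 65
n=4,m=4: total = 65+16 = 81
n=4,m=5: total = 81+20 = 101
n=4,m=6: total = 101+24 = 125

125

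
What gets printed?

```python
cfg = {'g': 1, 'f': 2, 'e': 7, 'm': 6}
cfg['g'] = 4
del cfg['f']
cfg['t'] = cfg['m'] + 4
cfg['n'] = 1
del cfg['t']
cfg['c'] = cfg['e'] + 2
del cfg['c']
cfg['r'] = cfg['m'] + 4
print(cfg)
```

cfg['g'] = 4 → {'g': 4, 'f': 2, 'e': 7, 'm': 6}
del 'f' → {'g': 4, 'e': 7, 'm': 6}
cfg['t'] = cfg['m']+4 = 10 → {'g': 4, 'e': 7, 'm': 6, 't': 10}
cfg['n'] = 1 → {'g': 4, 'e': 7, 'm': 6, 't': 10, 'n': 1}
del 't' → {'g': 4, 'e': 7, 'm': 6, 'n': 1}
cfg['c'] = cfg['e']+2 = 9 → {'g': 4, 'e': 7, 'm': 6, 'n': 1, 'c': 9}
del 'c' → {'g': 4, 'e': 7, 'm': 6, 'n': 1}
cfg['r'] = cfg['m']+4 = 10 → {'g': 4, 'e': 7, 'm': 6, 'n': 1, 'r': 10}

{'g': 4, 'e': 7, 'm': 6, 'n': 1, 'r': 10}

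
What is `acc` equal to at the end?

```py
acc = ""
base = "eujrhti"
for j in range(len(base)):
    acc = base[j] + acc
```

'ithrjue'

j=0: prepend 'e' → 'e'
j=1: prepend 'u' → 'ue'
j=2: prepend 'j' → 'jue'
j=3: prepend 'r' → 'rjue'
j=4: prepend 'h' → 'hrjue'
j=5: prepend 't' → 'thrjue'
j=6: prepend 'i' → 'ithrjue'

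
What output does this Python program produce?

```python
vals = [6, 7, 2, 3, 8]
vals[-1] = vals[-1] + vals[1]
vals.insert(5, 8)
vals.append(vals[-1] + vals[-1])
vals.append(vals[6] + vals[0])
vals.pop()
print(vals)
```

vals[-1] = vals[-1]+vals[1] = 8+7 = 15 → [6, 7, 2, 3, 15]
insert 8 at 5 → [6, 7, 2, 3, 15, 8]
append vals[-1]+vals[-1] = 8+8 = 16 → [6, 7, 2, 3, 15, 8, 16]
append vals[6]+vals[0] = 16+6 = 22 → [6, 7, 2, 3, 15, 8, 16, 22]
pop() removes 22 → [6, 7, 2, 3, 15, 8, 16]

[6, 7, 2, 3, 15, 8, 16]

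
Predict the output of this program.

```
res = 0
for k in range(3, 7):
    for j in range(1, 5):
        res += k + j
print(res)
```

112

k=3,j=1: res = 0+4 = 4
k=3,j=2: res = 4+5 = 9
k=3,j=3: res = 9+6 = 15
k=3,j=4: res = 15+7 = 22
k=4,j=1: res = 22+5 = 27
k=4,j=2: res = 27+6 = 33
k=4,j=3: res = 33+7 = 40
k=4,j=4: res = 40+8 = 48
k=5,j=1: res = 48+6 = 54
k=5,j=2: res = 54+7 = 61
k=5,j=3: res = 61+8 = 69
k=5,j=4: res = 69+9 = 78
k=6,j=1: res = 78+7 = 85
k=6,j=2: res = 85+8 = 93
k=6,j=3: res = 93+9 = 102
k=6,j=4: res = 102+10 = 112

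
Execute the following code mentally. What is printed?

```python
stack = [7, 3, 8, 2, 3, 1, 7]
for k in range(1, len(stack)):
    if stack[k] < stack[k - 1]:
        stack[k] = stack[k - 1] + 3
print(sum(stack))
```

112

k=1: 3<7, stack[1] = 7+3 = 10 → [7, 10, 8, 2, 3, 1, 7]
k=2: 8<10, stack[2] = 10+3 = 13 → [7, 10, 13, 2, 3, 1, 7]
k=3: 2<13, stack[3] = 13+3 = 16 → [7, 10, 13, 16, 3, 1, 7]
k=4: 3<16, stack[4] = 16+3 = 19 → [7, 10, 13, 16, 19, 1, 7]
k=5: 1<19, stack[5] = 19+3 = 22 → [7, 10, 13, 16, 19, 22, 7]
k=6: 7<22, stack[6] = 22+3 = 25 → [7, 10, 13, 16, 19, 22, 25]
sum = 112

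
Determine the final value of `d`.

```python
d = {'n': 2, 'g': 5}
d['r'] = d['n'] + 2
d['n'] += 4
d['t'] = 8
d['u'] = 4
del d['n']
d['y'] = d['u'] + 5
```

d['r'] = d['n']+2 = 4 → {'n': 2, 'g': 5, 'r': 4}
d['n'] = 2+4 = 6 → {'n': 6, 'g': 5, 'r': 4}
d['t'] = 8 → {'n': 6, 'g': 5, 'r': 4, 't': 8}
d['u'] = 4 → {'n': 6, 'g': 5, 'r': 4, 't': 8, 'u': 4}
del 'n' → {'g': 5, 'r': 4, 't': 8, 'u': 4}
d['y'] = d['u']+5 = 9 → {'g': 5, 'r': 4, 't': 8, 'u': 4, 'y': 9}

{'g': 5, 'r': 4, 't': 8, 'u': 4, 'y': 9}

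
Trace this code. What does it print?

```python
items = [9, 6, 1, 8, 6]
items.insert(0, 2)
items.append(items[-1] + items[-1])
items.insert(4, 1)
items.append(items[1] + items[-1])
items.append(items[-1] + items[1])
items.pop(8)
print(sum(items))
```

75

insert 2 at 0 → [2, 9, 6, 1, 8, 6]
append items[-1]+items[-1] = 6+6 = 12 → [2, 9, 6, 1, 8, 6, 12]
insert 1 at 4 → [2, 9, 6, 1, 1, 8, 6, 12]
append items[1]+items[-1] = 9+12 = 21 → [2, 9, 6, 1, 1, 8, 6, 12, 21]
append items[-1]+items[1] = 21+9 = 30 → [2, 9, 6, 1, 1, 8, 6, 12, 21, 30]
pop(8) removes 21 → [2, 9, 6, 1, 1, 8, 6, 12, 30]
sum = 75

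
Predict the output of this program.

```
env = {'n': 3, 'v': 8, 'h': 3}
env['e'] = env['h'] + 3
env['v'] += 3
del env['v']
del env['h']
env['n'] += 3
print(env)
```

{'n': 6, 'e': 6}

env['e'] = env['h']+3 = 6 → {'n': 3, 'v': 8, 'h': 3, 'e': 6}
env['v'] = 8+3 = 11 → {'n': 3, 'v': 11, 'h': 3, 'e': 6}
del 'v' → {'n': 3, 'h': 3, 'e': 6}
del 'h' → {'n': 3, 'e': 6}
env['n'] = 3+3 = 6 → {'n': 6, 'e': 6}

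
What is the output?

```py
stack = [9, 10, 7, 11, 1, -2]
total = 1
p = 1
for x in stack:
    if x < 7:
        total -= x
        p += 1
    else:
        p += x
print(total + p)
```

42

x=9: not <7; p=10
x=10: not <7; p=20
x=7: not <7; p=27
x=11: not <7; p=38
x=1: <7, total = 1-1 = 0; p=39
x=-2: <7, total = 0-(-2) = 2; p=40
total+p = 2+40 = 42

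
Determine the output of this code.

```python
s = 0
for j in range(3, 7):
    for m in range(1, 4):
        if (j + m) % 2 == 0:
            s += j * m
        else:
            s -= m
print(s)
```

j=3,m=1: even sum, s = 0+3 = 3
j=3,m=2: odd sum, s = 3-2 = 1
j=3,m=3: even sum, s = 1+9 = 10
j=4,m=1: odd sum, s = 10-1 = 9
j=4,m=2: even sum, s = 9+8 = 17
j=4,m=3: odd sum, s = 17-3 = 14
j=5,m=1: even sum, s = 14+5 = 19
j=5,m=2: odd sum, s = 19-2 = 17
j=5,m=3: even sum, s = 17+15 = 32
j=6,m=1: odd sum, s = 32-1 = 31
j=6,m=2: even sum, s = 31+12 = 43
j=6,m=3: odd sum, s = 43-3 = 40

40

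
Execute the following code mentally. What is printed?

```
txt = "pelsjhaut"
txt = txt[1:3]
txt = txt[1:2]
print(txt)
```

l

slice [1:3] → 'el'
slice [1:2] → 'l'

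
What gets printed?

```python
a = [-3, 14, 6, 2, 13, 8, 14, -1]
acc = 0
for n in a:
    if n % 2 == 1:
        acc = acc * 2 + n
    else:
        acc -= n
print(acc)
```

-119

n=-3: odd, acc = 0*2+(-3) = -3
n=14: not odd, acc = (-3)-14 = -17
n=6: not odd, acc = (-17)-6 = -23
n=2: not odd, acc = (-23)-2 = -25
n=13: odd, acc = (-25)*2+13 = -37
n=8: not odd, acc = (-37)-8 = -45
n=14: not odd, acc = (-45)-14 = -59
n=-1: odd, acc = (-59)*2+(-1) = -119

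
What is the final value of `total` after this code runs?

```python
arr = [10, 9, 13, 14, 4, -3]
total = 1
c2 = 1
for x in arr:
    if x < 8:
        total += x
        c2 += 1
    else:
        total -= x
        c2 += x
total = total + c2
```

x=10: not <8, total = 1-10 = -9; c2=11
x=9: not <8, total = (-9)-9 = -18; c2=20
x=13: not <8, total = (-18)-13 = -31; c2=33
x=14: not <8, total = (-31)-14 = -45; c2=47
x=4: <8, total = (-45)+4 = -41; c2=48
x=-3: <8, total = (-41)+(-3) = -44; c2=49
total+c2 = (-44)+49 = 5

5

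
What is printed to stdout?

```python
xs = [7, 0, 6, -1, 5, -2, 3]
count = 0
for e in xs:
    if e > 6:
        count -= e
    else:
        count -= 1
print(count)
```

-13

e=7: >6, count = 0-7 = -7
e=0: not >6, count = (-7)-1 = -8
e=6: not >6, count = (-8)-1 = -9
e=-1: not >6, count = (-9)-1 = -10
e=5: not >6, count = (-10)-1 = -11
e=-2: not >6, count = (-11)-1 = -12
e=3: not >6, count = (-12)-1 = -13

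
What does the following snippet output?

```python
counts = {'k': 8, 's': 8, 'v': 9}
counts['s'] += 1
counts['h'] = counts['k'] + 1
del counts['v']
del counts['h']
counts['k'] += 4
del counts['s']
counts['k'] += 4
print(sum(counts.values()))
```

counts['s'] = 8+1 = 9 → {'k': 8, 's': 9, 'v': 9}
counts['h'] = counts['k']+1 = 9 → {'k': 8, 's': 9, 'v': 9, 'h': 9}
del 'v' → {'k': 8, 's': 9, 'h': 9}
del 'h' → {'k': 8, 's': 9}
counts['k'] = 8+4 = 12 → {'k': 12, 's': 9}
del 's' → {'k': 12}
counts['k'] = 12+4 = 16 → {'k': 16}
sum of values = 16

16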